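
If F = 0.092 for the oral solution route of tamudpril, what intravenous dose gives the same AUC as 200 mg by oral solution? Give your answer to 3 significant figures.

D_iv = 18.4 mg

Systemic exposure from an extravascular dose = F × D_ev, so the equivalent IV dose is F × D_ev.
D_iv = F × D_ev = 0.092 × 200 = 18.4 mg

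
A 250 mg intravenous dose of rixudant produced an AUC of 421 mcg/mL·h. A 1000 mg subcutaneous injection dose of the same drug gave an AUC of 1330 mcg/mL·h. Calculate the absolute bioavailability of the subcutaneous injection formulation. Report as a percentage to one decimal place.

F = 79.0%

F = (AUC_ev / D_ev) / (AUC_iv / D_iv)
  = (1330/1000) / (421/250)
  = 1.33 / 1.684 = 0.7898
  = 78.98%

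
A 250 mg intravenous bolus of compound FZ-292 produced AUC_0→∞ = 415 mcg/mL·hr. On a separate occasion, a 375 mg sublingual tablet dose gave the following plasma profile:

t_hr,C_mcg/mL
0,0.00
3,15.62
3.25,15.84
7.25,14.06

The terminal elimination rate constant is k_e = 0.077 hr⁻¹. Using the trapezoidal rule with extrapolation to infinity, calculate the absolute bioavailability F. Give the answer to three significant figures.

F = 0.433

Trapezoidal AUC_0→7.25 (sublingual tablet):
  [0→3]: (0.00+15.62)/2 × 3 = 23.43
  [3→3.25]: (15.62+15.84)/2 × 0.25 = 3.9325
  [3.25→7.25]: (15.84+14.06)/2 × 4 = 59.8
  Sum = 87.1625 mcg/mL·hr
Tail: C_last/k_e = 14.06/0.077 = 182.597
AUC_0→∞ (sublingual tablet) = 87.1625 + 182.597 = 269.7595 mcg/mL·hr
F = (AUC_ev/D_ev)/(AUC_iv/D_iv) = (269.7595/375)/(415/250) = 0.719359/1.66 = 0.4333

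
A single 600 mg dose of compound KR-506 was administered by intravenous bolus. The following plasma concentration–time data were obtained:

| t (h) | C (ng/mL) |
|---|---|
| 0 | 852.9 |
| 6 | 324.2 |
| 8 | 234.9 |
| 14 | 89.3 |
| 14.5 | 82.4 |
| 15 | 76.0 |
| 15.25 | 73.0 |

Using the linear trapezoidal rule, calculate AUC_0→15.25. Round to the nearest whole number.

Trapezoidal AUC_0→15.25:
  [0→6]: (852.9+324.2)/2 × 6 = 3531.3
  [6→8]: (324.2+234.9)/2 × 2 = 559.1
  [8→14]: (234.9+89.3)/2 × 6 = 972.6
  [14→14.5]: (89.3+82.4)/2 × 0.5 = 42.925
  [14.5→15]: (82.4+76.0)/2 × 0.5 = 39.6
  [15→15.25]: (76.0+73.0)/2 × 0.25 = 18.625
  Sum = 5164.15 ng/mL·h

AUC = 5164 ng/mL·h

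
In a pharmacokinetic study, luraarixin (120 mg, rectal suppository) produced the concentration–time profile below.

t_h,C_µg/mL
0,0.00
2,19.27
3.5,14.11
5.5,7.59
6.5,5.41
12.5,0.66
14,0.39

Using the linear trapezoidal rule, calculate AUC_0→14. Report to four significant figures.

Trapezoidal AUC_0→14:
  [0→2]: (0.00+19.27)/2 × 2 = 19.27
  [2→3.5]: (19.27+14.11)/2 × 1.5 = 25.035
  [3.5→5.5]: (14.11+7.59)/2 × 2 = 21.7
  [5.5→6.5]: (7.59+5.41)/2 × 1 = 6.5
  [6.5→12.5]: (5.41+0.66)/2 × 6 = 18.21
  [12.5→14]: (0.66+0.39)/2 × 1.5 = 0.7875
  Sum = 91.5025 µg/mL·h

AUC = 91.50 µg/mL·h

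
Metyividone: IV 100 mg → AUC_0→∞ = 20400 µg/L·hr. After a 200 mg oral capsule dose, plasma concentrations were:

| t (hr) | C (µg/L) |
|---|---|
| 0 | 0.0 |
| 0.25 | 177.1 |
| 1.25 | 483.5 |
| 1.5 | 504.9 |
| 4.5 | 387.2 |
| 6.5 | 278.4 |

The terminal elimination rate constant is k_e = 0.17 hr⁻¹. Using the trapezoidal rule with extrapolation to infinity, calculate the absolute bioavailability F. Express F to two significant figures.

F = 0.10

Trapezoidal AUC_0→6.5 (oral capsule):
  [0→0.25]: (0.0+177.1)/2 × 0.25 = 22.1375
  [0.25→1.25]: (177.1+483.5)/2 × 1 = 330.3
  [1.25→1.5]: (483.5+504.9)/2 × 0.25 = 123.55
  [1.5→4.5]: (504.9+387.2)/2 × 3 = 1338.15
  [4.5→6.5]: (387.2+278.4)/2 × 2 = 665.6
  Sum = 2479.7375 µg/L·hr
Tail: C_last/k_e = 278.4/0.17 = 1637.647
AUC_0→∞ (oral capsule) = 2479.7375 + 1637.647 = 4117.3845 µg/L·hr
F = (AUC_ev/D_ev)/(AUC_iv/D_iv) = (4117.3845/200)/(20400/100) = 20.5869/204 = 0.1009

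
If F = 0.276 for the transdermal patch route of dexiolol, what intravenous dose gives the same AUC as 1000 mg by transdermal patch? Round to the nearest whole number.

Systemic exposure from an extravascular dose = F × D_ev, so the equivalent IV dose is F × D_ev.
D_iv = F × D_ev = 0.276 × 1000 = 276 mg

D_iv = 276 mg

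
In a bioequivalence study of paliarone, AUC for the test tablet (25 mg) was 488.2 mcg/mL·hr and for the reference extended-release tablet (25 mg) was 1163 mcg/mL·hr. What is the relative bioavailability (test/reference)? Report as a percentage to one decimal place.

F_rel = 42.0%

F_rel = (AUC_test/D_test) / (AUC_ref/D_ref)
      = (488.2/25) / (1163/25)
      = 19.528 / 46.52 = 0.4198 = 41.98%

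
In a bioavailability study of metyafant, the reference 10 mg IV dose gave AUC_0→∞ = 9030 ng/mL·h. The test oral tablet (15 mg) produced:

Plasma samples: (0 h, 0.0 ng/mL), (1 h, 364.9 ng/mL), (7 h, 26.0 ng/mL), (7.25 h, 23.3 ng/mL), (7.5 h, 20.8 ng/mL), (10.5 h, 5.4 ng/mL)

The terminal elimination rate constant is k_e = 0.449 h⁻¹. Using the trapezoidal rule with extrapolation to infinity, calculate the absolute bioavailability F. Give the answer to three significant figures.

F = 0.105

Trapezoidal AUC_0→10.5 (oral tablet):
  [0→1]: (0.0+364.9)/2 × 1 = 182.45
  [1→7]: (364.9+26.0)/2 × 6 = 1172.7
  [7→7.25]: (26.0+23.3)/2 × 0.25 = 6.1625
  [7.25→7.5]: (23.3+20.8)/2 × 0.25 = 5.5125
  [7.5→10.5]: (20.8+5.4)/2 × 3 = 39.3
  Sum = 1406.125 ng/mL·h
Tail: C_last/k_e = 5.4/0.449 = 12.027
AUC_0→∞ (oral tablet) = 1406.125 + 12.027 = 1418.152 ng/mL·h
F = (AUC_ev/D_ev)/(AUC_iv/D_iv) = (1418.152/15)/(9030/10) = 94.5435/903 = 0.1047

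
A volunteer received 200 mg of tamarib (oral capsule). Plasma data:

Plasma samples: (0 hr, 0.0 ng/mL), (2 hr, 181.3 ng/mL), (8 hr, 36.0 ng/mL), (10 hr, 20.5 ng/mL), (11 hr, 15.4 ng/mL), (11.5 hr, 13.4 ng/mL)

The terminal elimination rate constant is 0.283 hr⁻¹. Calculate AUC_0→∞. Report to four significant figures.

AUC = 962.2 ng/mL·hr

Trapezoidal AUC_0→11.5:
  [0→2]: (0.0+181.3)/2 × 2 = 181.3
  [2→8]: (181.3+36.0)/2 × 6 = 651.9
  [8→10]: (36.0+20.5)/2 × 2 = 56.5
  [10→11]: (20.5+15.4)/2 × 1 = 17.95
  [11→11.5]: (15.4+13.4)/2 × 0.5 = 7.2
  Sum = 914.85 ng/mL·hr
Extrapolated tail: C_last / k_e = 13.4 / 0.283 = 47.350
AUC_0→∞ = 914.85 + 47.350 = 962.2 ng/mL·hr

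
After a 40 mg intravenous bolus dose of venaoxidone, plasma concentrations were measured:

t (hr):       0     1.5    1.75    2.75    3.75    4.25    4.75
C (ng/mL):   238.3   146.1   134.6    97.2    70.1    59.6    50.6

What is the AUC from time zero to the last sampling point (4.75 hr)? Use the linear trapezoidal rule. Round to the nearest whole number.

Trapezoidal AUC_0→4.75:
  [0→1.5]: (238.3+146.1)/2 × 1.5 = 288.3
  [1.5→1.75]: (146.1+134.6)/2 × 0.25 = 35.0875
  [1.75→2.75]: (134.6+97.2)/2 × 1 = 115.9
  [2.75→3.75]: (97.2+70.1)/2 × 1 = 83.65
  [3.75→4.25]: (70.1+59.6)/2 × 0.5 = 32.425
  [4.25→4.75]: (59.6+50.6)/2 × 0.5 = 27.55
  Sum = 582.9125 ng/mL·hr

AUC = 583 ng/mL·hr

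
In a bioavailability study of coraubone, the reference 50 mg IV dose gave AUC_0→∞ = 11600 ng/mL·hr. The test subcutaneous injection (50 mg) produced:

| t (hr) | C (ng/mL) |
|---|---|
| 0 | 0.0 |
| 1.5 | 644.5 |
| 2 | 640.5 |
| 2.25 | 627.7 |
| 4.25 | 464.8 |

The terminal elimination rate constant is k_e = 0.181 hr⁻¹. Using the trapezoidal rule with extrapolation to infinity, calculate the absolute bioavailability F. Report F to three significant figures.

F = 0.399

Trapezoidal AUC_0→4.25 (subcutaneous injection):
  [0→1.5]: (0.0+644.5)/2 × 1.5 = 483.375
  [1.5→2]: (644.5+640.5)/2 × 0.5 = 321.25
  [2→2.25]: (640.5+627.7)/2 × 0.25 = 158.525
  [2.25→4.25]: (627.7+464.8)/2 × 2 = 1092.5
  Sum = 2055.65 ng/mL·hr
Tail: C_last/k_e = 464.8/0.181 = 2567.956
AUC_0→∞ (subcutaneous injection) = 2055.65 + 2567.956 = 4623.606 ng/mL·hr
F = (AUC_ev/D_ev)/(AUC_iv/D_iv) = (4623.606/50)/(11600/50) = 92.47212/232 = 0.3986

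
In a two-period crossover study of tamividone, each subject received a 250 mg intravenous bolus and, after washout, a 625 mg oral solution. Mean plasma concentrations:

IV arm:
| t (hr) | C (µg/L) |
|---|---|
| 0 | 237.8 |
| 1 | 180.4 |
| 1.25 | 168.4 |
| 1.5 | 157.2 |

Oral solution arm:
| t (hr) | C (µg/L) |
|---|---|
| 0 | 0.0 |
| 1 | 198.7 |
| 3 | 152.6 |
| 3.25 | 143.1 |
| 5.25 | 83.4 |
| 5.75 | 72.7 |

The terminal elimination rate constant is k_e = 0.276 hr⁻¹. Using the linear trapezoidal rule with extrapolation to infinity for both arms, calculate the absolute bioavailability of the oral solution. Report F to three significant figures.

Trapezoidal AUC_0→1.5 (IV):
  [0→1]: (237.8+180.4)/2 × 1 = 209.1
  [1→1.25]: (180.4+168.4)/2 × 0.25 = 43.6
  [1.25→1.5]: (168.4+157.2)/2 × 0.25 = 40.7
  Sum = 293.4 µg/L·hr
IV tail: 157.2/0.276 = 569.565; AUC_iv,0→∞ = 293.4 + 569.565 = 862.965 µg/L·hr
Trapezoidal AUC_0→5.75 (oral solution):
  [0→1]: (0.0+198.7)/2 × 1 = 99.35
  [1→3]: (198.7+152.6)/2 × 2 = 351.3
  [3→3.25]: (152.6+143.1)/2 × 0.25 = 36.9625
  [3.25→5.25]: (143.1+83.4)/2 × 2 = 226.5
  [5.25→5.75]: (83.4+72.7)/2 × 0.5 = 39.025
  Sum = 753.1375 µg/L·hr
oral solution tail: 72.7/0.276 = 263.406; AUC_ev,0→∞ = 753.1375 + 263.406 = 1016.5435 µg/L·hr
F = (AUC_ev/D_ev)/(AUC_iv/D_iv) = (1016.5435/625)/(862.965/250) = 1.6264696/3.45186 = 0.4712

F = 0.471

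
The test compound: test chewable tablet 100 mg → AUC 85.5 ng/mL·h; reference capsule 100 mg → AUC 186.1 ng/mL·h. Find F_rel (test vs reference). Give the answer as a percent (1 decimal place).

F_rel = (AUC_test/D_test) / (AUC_ref/D_ref)
      = (85.5/100) / (186.1/100)
      = 0.855 / 1.861 = 0.4594 = 45.94%

F_rel = 45.9%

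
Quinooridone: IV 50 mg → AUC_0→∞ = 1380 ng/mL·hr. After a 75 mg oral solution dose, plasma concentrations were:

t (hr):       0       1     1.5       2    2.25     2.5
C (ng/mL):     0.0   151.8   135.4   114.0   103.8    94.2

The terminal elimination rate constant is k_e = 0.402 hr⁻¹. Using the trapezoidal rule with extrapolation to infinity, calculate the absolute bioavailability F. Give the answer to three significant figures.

F = 0.240

Trapezoidal AUC_0→2.5 (oral solution):
  [0→1]: (0.0+151.8)/2 × 1 = 75.9
  [1→1.5]: (151.8+135.4)/2 × 0.5 = 71.8
  [1.5→2]: (135.4+114.0)/2 × 0.5 = 62.35
  [2→2.25]: (114.0+103.8)/2 × 0.25 = 27.225
  [2.25→2.5]: (103.8+94.2)/2 × 0.25 = 24.75
  Sum = 262.025 ng/mL·hr
Tail: C_last/k_e = 94.2/0.402 = 234.328
AUC_0→∞ (oral solution) = 262.025 + 234.328 = 496.353 ng/mL·hr
F = (AUC_ev/D_ev)/(AUC_iv/D_iv) = (496.353/75)/(1380/50) = 6.61804/27.6 = 0.2398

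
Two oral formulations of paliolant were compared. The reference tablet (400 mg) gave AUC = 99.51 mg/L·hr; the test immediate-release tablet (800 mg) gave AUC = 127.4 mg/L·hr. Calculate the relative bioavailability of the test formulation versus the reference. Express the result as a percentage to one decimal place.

F_rel = (AUC_test/D_test) / (AUC_ref/D_ref)
      = (127.4/800) / (99.51/400)
      = 0.15925 / 0.248775 = 0.6401 = 64.01%

F_rel = 64.0%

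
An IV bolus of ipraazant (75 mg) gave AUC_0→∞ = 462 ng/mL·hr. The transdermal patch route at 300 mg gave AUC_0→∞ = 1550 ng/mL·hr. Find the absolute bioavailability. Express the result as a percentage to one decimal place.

F = (AUC_ev / D_ev) / (AUC_iv / D_iv)
  = (1550/300) / (462/75)
  = 5.16667 / 6.16 = 0.8387
  = 83.87%

F = 83.9%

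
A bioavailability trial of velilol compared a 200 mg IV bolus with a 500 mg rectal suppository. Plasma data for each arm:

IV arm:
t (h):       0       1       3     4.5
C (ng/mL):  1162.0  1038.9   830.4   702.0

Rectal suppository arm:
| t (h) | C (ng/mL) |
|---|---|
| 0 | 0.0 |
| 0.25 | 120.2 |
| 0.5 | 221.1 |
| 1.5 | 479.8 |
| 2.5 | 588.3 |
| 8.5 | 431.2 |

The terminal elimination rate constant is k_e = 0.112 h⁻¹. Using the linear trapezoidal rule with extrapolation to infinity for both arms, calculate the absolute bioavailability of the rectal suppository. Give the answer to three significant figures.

F = 0.302

Trapezoidal AUC_0→4.5 (IV):
  [0→1]: (1162.0+1038.9)/2 × 1 = 1100.45
  [1→3]: (1038.9+830.4)/2 × 2 = 1869.3
  [3→4.5]: (830.4+702.0)/2 × 1.5 = 1149.3
  Sum = 4119.05 ng/mL·h
IV tail: 702.0/0.112 = 6267.857; AUC_iv,0→∞ = 4119.05 + 6267.857 = 10386.907 ng/mL·h
Trapezoidal AUC_0→8.5 (rectal suppository):
  [0→0.25]: (0.0+120.2)/2 × 0.25 = 15.025
  [0.25→0.5]: (120.2+221.1)/2 × 0.25 = 42.6625
  [0.5→1.5]: (221.1+479.8)/2 × 1 = 350.45
  [1.5→2.5]: (479.8+588.3)/2 × 1 = 534.05
  [2.5→8.5]: (588.3+431.2)/2 × 6 = 3058.5
  Sum = 4000.6875 ng/mL·h
rectal suppository tail: 431.2/0.112 = 3850.000; AUC_ev,0→∞ = 4000.6875 + 3850.000 = 7850.6875 ng/mL·h
F = (AUC_ev/D_ev)/(AUC_iv/D_iv) = (7850.6875/500)/(10386.907/200) = 15.701375/51.934535 = 0.3023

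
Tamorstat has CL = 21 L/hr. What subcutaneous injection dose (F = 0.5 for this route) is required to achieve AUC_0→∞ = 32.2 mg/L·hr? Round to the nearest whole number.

Dose = CL × AUC_0→∞ / F
     = 21 × 32.2 / 0.5 = 1352.4 mg

Dose = 1352 mg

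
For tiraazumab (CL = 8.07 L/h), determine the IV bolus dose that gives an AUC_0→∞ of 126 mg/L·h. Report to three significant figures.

Dose = 1020 mg

Dose_iv = CL × AUC_0→∞
     = 8.07 × 126 = 1016.82 mg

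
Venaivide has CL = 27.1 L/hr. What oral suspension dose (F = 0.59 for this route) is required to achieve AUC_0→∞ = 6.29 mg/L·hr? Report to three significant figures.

Dose = CL × AUC_0→∞ / F
     = 27.1 × 6.29 / 0.59 = 288.914 mg

Dose = 289 mg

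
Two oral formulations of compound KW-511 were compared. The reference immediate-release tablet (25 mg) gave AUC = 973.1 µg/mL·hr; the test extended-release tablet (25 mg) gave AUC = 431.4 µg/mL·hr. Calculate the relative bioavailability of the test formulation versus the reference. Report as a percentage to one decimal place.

F_rel = 44.3%

F_rel = (AUC_test/D_test) / (AUC_ref/D_ref)
      = (431.4/25) / (973.1/25)
      = 17.256 / 38.924 = 0.4433 = 44.33%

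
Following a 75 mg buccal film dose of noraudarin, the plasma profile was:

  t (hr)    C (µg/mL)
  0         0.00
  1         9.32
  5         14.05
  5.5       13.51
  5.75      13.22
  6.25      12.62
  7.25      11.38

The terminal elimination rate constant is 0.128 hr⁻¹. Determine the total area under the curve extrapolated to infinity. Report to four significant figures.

Trapezoidal AUC_0→7.25:
  [0→1]: (0.00+9.32)/2 × 1 = 4.66
  [1→5]: (9.32+14.05)/2 × 4 = 46.74
  [5→5.5]: (14.05+13.51)/2 × 0.5 = 6.89
  [5.5→5.75]: (13.51+13.22)/2 × 0.25 = 3.34125
  [5.75→6.25]: (13.22+12.62)/2 × 0.5 = 6.46
  [6.25→7.25]: (12.62+11.38)/2 × 1 = 12.0
  Sum = 80.09125 µg/mL·hr
Extrapolated tail: C_last / k_e = 11.38 / 0.128 = 88.906
AUC_0→∞ = 80.09125 + 88.906 = 168.99725 µg/mL·hr

AUC = 169.0 µg/mL·hr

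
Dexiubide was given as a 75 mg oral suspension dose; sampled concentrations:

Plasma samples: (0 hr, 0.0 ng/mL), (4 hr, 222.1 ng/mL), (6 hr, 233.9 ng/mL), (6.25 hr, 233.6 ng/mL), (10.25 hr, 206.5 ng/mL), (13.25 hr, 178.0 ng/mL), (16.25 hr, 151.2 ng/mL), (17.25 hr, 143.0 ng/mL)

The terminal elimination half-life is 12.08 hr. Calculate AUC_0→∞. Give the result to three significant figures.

Trapezoidal AUC_0→17.25:
  [0→4]: (0.0+222.1)/2 × 4 = 444.2
  [4→6]: (222.1+233.9)/2 × 2 = 456.0
  [6→6.25]: (233.9+233.6)/2 × 0.25 = 58.4375
  [6.25→10.25]: (233.6+206.5)/2 × 4 = 880.2
  [10.25→13.25]: (206.5+178.0)/2 × 3 = 576.75
  [13.25→16.25]: (178.0+151.2)/2 × 3 = 493.8
  [16.25→17.25]: (151.2+143.0)/2 × 1 = 147.1
  Sum = 3056.4875 ng/mL·hr
k_e = ln2 / t½ = 0.693147 / 12.08 = 0.0574 hr^-1
Extrapolated tail: C_last / k_e = 143.0 / 0.0574 = 2491.289
AUC_0→∞ = 3056.4875 + 2491.289 = 5547.7765 ng/mL·hr

AUC = 5550 ng/mL·hr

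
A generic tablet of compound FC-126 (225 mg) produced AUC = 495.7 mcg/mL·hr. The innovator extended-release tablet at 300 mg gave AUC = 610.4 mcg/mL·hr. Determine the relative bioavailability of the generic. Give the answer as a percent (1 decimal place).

F_rel = (AUC_test/D_test) / (AUC_ref/D_ref)
      = (495.7/225) / (610.4/300)
      = 2.20311 / 2.03467 = 1.0828 = 108.28%

F_rel = 108.3%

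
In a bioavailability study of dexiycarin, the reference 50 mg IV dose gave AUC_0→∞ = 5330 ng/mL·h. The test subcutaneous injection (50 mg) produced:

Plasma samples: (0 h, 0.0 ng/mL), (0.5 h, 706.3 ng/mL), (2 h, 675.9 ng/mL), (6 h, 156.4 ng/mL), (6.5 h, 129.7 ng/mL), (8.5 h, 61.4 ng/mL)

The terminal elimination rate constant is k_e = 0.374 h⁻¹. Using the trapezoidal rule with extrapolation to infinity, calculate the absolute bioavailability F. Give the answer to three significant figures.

Trapezoidal AUC_0→8.5 (subcutaneous injection):
  [0→0.5]: (0.0+706.3)/2 × 0.5 = 176.575
  [0.5→2]: (706.3+675.9)/2 × 1.5 = 1036.65
  [2→6]: (675.9+156.4)/2 × 4 = 1664.6
  [6→6.5]: (156.4+129.7)/2 × 0.5 = 71.525
  [6.5→8.5]: (129.7+61.4)/2 × 2 = 191.1
  Sum = 3140.45 ng/mL·h
Tail: C_last/k_e = 61.4/0.374 = 164.171
AUC_0→∞ (subcutaneous injection) = 3140.45 + 164.171 = 3304.621 ng/mL·h
F = (AUC_ev/D_ev)/(AUC_iv/D_iv) = (3304.621/50)/(5330/50) = 66.09242/106.6 = 0.6200

F = 0.620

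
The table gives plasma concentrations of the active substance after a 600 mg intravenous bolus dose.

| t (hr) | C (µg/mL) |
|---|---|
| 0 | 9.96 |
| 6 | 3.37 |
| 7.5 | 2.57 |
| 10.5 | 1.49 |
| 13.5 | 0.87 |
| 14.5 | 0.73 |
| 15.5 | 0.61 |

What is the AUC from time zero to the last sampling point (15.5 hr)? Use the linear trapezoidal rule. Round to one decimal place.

AUC = 55.5 µg/mL·hr

Trapezoidal AUC_0→15.5:
  [0→6]: (9.96+3.37)/2 × 6 = 39.99
  [6→7.5]: (3.37+2.57)/2 × 1.5 = 4.455
  [7.5→10.5]: (2.57+1.49)/2 × 3 = 6.09
  [10.5→13.5]: (1.49+0.87)/2 × 3 = 3.54
  [13.5→14.5]: (0.87+0.73)/2 × 1 = 0.8
  [14.5→15.5]: (0.73+0.61)/2 × 1 = 0.67
  Sum = 55.545 µg/mL·hr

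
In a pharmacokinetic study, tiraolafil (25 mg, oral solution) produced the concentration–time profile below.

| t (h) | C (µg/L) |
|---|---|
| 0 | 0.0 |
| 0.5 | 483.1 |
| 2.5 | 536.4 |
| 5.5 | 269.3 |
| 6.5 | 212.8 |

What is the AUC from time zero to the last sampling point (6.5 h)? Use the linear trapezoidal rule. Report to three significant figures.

Trapezoidal AUC_0→6.5:
  [0→0.5]: (0.0+483.1)/2 × 0.5 = 120.775
  [0.5→2.5]: (483.1+536.4)/2 × 2 = 1019.5
  [2.5→5.5]: (536.4+269.3)/2 × 3 = 1208.55
  [5.5→6.5]: (269.3+212.8)/2 × 1 = 241.05
  Sum = 2589.875 µg/L·h

AUC = 2590 µg/L·h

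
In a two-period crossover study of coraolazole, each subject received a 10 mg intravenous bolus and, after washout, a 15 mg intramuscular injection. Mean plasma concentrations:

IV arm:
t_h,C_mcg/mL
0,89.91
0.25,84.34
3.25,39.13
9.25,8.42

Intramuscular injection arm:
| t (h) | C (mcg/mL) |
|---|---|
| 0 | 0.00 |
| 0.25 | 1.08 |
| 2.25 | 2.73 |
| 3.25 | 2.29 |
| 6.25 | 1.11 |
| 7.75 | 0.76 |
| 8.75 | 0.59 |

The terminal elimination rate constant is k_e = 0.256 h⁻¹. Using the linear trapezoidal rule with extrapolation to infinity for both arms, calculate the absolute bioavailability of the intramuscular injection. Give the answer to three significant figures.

F = 0.0278

Trapezoidal AUC_0→9.25 (IV):
  [0→0.25]: (89.91+84.34)/2 × 0.25 = 21.78125
  [0.25→3.25]: (84.34+39.13)/2 × 3 = 185.205
  [3.25→9.25]: (39.13+8.42)/2 × 6 = 142.65
  Sum = 349.63625 mcg/mL·h
IV tail: 8.42/0.256 = 32.891; AUC_iv,0→∞ = 349.63625 + 32.891 = 382.52725 mcg/mL·h
Trapezoidal AUC_0→8.75 (intramuscular injection):
  [0→0.25]: (0.00+1.08)/2 × 0.25 = 0.135
  [0.25→2.25]: (1.08+2.73)/2 × 2 = 3.81
  [2.25→3.25]: (2.73+2.29)/2 × 1 = 2.51
  [3.25→6.25]: (2.29+1.11)/2 × 3 = 5.1
  [6.25→7.75]: (1.11+0.76)/2 × 1.5 = 1.4025
  [7.75→8.75]: (0.76+0.59)/2 × 1 = 0.675
  Sum = 13.6325 mcg/mL·h
intramuscular injection tail: 0.59/0.256 = 2.305; AUC_ev,0→∞ = 13.6325 + 2.305 = 15.9375 mcg/mL·h
F = (AUC_ev/D_ev)/(AUC_iv/D_iv) = (15.9375/15)/(382.52725/10) = 1.0625/38.252725 = 0.0278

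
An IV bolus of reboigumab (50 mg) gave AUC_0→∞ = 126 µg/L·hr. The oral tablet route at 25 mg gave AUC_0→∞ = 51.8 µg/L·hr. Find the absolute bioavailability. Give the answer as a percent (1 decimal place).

F = 82.2%

F = (AUC_ev / D_ev) / (AUC_iv / D_iv)
  = (51.8/25) / (126/50)
  = 2.072 / 2.52 = 0.8222
  = 82.22%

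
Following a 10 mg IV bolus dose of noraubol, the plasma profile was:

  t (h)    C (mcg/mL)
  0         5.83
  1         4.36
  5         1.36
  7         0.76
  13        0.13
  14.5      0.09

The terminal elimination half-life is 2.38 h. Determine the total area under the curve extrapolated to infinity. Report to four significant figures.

AUC = 21.80 mcg/mL·h

Trapezoidal AUC_0→14.5:
  [0→1]: (5.83+4.36)/2 × 1 = 5.095
  [1→5]: (4.36+1.36)/2 × 4 = 11.44
  [5→7]: (1.36+0.76)/2 × 2 = 2.12
  [7→13]: (0.76+0.13)/2 × 6 = 2.67
  [13→14.5]: (0.13+0.09)/2 × 1.5 = 0.165
  Sum = 21.49 mcg/mL·h
k_e = ln2 / t½ = 0.693147 / 2.38 = 0.2912 h^-1
Extrapolated tail: C_last / k_e = 0.09 / 0.2912 = 0.309
AUC_0→∞ = 21.49 + 0.309 = 21.799 mcg/mL·h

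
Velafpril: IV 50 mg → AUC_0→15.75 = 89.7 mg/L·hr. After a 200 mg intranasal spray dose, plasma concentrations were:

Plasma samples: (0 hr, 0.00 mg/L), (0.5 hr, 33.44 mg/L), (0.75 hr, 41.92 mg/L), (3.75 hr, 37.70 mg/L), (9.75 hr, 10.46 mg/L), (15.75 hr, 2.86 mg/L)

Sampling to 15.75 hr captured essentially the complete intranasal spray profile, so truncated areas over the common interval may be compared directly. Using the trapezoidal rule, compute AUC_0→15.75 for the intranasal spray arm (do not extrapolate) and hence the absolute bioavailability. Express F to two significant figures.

F = 0.90

Trapezoidal AUC_0→15.75 (intranasal spray):
  [0→0.5]: (0.00+33.44)/2 × 0.5 = 8.36
  [0.5→0.75]: (33.44+41.92)/2 × 0.25 = 9.42
  [0.75→3.75]: (41.92+37.70)/2 × 3 = 119.43
  [3.75→9.75]: (37.70+10.46)/2 × 6 = 144.48
  [9.75→15.75]: (10.46+2.86)/2 × 6 = 39.96
  Sum = 321.65 mg/L·hr
F = (AUC_ev/D_ev)/(AUC_iv/D_iv) = (321.65/200)/(89.7/50) = 1.60825/1.794 = 0.8965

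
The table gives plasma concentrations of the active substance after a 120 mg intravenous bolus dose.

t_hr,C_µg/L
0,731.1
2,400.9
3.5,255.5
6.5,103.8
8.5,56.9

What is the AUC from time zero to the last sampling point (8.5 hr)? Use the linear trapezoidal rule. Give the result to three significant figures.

Trapezoidal AUC_0→8.5:
  [0→2]: (731.1+400.9)/2 × 2 = 1132.0
  [2→3.5]: (400.9+255.5)/2 × 1.5 = 492.3
  [3.5→6.5]: (255.5+103.8)/2 × 3 = 538.95
  [6.5→8.5]: (103.8+56.9)/2 × 2 = 160.7
  Sum = 2323.95 µg/L·hr

AUC = 2320 µg/L·hr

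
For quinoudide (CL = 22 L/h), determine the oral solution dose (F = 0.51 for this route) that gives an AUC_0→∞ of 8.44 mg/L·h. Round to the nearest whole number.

Dose = 364 mg

Dose = CL × AUC_0→∞ / F
     = 22 × 8.44 / 0.51 = 364.078 mg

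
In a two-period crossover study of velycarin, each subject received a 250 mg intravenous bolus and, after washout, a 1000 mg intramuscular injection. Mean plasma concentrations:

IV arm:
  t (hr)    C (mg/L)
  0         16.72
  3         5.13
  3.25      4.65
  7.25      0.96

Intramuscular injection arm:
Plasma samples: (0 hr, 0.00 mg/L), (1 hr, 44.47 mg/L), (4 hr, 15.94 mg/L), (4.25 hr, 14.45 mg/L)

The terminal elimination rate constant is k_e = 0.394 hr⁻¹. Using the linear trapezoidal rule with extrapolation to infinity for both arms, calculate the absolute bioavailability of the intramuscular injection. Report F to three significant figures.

Trapezoidal AUC_0→7.25 (IV):
  [0→3]: (16.72+5.13)/2 × 3 = 32.775
  [3→3.25]: (5.13+4.65)/2 × 0.25 = 1.2225
  [3.25→7.25]: (4.65+0.96)/2 × 4 = 11.22
  Sum = 45.2175 mg/L·hr
IV tail: 0.96/0.394 = 2.437; AUC_iv,0→∞ = 45.2175 + 2.437 = 47.6545 mg/L·hr
Trapezoidal AUC_0→4.25 (intramuscular injection):
  [0→1]: (0.00+44.47)/2 × 1 = 22.235
  [1→4]: (44.47+15.94)/2 × 3 = 90.615
  [4→4.25]: (15.94+14.45)/2 × 0.25 = 3.79875
  Sum = 116.64875 mg/L·hr
intramuscular injection tail: 14.45/0.394 = 36.675; AUC_ev,0→∞ = 116.64875 + 36.675 = 153.32375 mg/L·hr
F = (AUC_ev/D_ev)/(AUC_iv/D_iv) = (153.32375/1000)/(47.6545/250) = 0.15332375/0.190618 = 0.8044

F = 0.804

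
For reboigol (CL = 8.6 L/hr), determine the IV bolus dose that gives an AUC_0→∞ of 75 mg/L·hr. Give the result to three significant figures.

Dose_iv = CL × AUC_0→∞
     = 8.6 × 75 = 645 mg

Dose = 645 mg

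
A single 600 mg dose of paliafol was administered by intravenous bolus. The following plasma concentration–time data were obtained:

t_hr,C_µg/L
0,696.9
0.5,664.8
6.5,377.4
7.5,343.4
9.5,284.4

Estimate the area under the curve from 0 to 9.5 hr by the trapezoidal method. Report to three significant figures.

AUC = 4460 µg/L·hr

Trapezoidal AUC_0→9.5:
  [0→0.5]: (696.9+664.8)/2 × 0.5 = 340.425
  [0.5→6.5]: (664.8+377.4)/2 × 6 = 3126.6
  [6.5→7.5]: (377.4+343.4)/2 × 1 = 360.4
  [7.5→9.5]: (343.4+284.4)/2 × 2 = 627.8
  Sum = 4455.225 µg/L·hr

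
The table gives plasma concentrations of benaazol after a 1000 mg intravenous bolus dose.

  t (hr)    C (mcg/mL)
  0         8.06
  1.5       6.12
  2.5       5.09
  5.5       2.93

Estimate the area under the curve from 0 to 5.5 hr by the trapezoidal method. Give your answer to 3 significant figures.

Trapezoidal AUC_0→5.5:
  [0→1.5]: (8.06+6.12)/2 × 1.5 = 10.635
  [1.5→2.5]: (6.12+5.09)/2 × 1 = 5.605
  [2.5→5.5]: (5.09+2.93)/2 × 3 = 12.03
  Sum = 28.27 mcg/mL·hr

AUC = 28.3 mcg/mL·hr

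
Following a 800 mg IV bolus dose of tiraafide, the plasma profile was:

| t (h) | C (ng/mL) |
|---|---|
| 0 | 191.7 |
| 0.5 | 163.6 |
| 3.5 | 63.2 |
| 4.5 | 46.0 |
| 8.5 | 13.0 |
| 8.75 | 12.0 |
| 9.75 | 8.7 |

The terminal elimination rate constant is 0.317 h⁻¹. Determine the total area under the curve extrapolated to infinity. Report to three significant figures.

AUC = 643 ng/mL·h

Trapezoidal AUC_0→9.75:
  [0→0.5]: (191.7+163.6)/2 × 0.5 = 88.825
  [0.5→3.5]: (163.6+63.2)/2 × 3 = 340.2
  [3.5→4.5]: (63.2+46.0)/2 × 1 = 54.6
  [4.5→8.5]: (46.0+13.0)/2 × 4 = 118.0
  [8.5→8.75]: (13.0+12.0)/2 × 0.25 = 3.125
  [8.75→9.75]: (12.0+8.7)/2 × 1 = 10.35
  Sum = 615.1 ng/mL·h
Extrapolated tail: C_last / k_e = 8.7 / 0.317 = 27.445
AUC_0→∞ = 615.1 + 27.445 = 642.545 ng/mL·h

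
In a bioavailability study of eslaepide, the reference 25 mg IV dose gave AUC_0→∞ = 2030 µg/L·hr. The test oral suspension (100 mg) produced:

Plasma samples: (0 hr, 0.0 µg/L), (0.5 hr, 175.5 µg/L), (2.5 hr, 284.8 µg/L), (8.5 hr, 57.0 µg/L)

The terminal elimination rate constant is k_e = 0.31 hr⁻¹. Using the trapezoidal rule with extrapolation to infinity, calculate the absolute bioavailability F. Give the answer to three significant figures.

Trapezoidal AUC_0→8.5 (oral suspension):
  [0→0.5]: (0.0+175.5)/2 × 0.5 = 43.875
  [0.5→2.5]: (175.5+284.8)/2 × 2 = 460.3
  [2.5→8.5]: (284.8+57.0)/2 × 6 = 1025.4
  Sum = 1529.575 µg/L·hr
Tail: C_last/k_e = 57.0/0.31 = 183.871
AUC_0→∞ (oral suspension) = 1529.575 + 183.871 = 1713.446 µg/L·hr
F = (AUC_ev/D_ev)/(AUC_iv/D_iv) = (1713.446/100)/(2030/25) = 17.13446/81.2 = 0.2110

F = 0.211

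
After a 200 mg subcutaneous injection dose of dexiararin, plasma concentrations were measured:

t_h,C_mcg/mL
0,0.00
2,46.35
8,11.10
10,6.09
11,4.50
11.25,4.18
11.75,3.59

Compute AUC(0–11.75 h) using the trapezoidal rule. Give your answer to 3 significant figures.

Trapezoidal AUC_0→11.75:
  [0→2]: (0.00+46.35)/2 × 2 = 46.35
  [2→8]: (46.35+11.10)/2 × 6 = 172.35
  [8→10]: (11.10+6.09)/2 × 2 = 17.19
  [10→11]: (6.09+4.50)/2 × 1 = 5.295
  [11→11.25]: (4.50+4.18)/2 × 0.25 = 1.085
  [11.25→11.75]: (4.18+3.59)/2 × 0.5 = 1.9425
  Sum = 244.2125 mcg/mL·h

AUC = 244 mcg/mL·h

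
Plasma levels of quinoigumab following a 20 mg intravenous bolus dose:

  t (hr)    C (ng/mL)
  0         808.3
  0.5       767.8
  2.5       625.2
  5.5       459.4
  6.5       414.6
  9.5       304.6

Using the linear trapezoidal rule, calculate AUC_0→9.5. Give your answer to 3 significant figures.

AUC = 4930 ng/mL·hr

Trapezoidal AUC_0→9.5:
  [0→0.5]: (808.3+767.8)/2 × 0.5 = 394.025
  [0.5→2.5]: (767.8+625.2)/2 × 2 = 1393.0
  [2.5→5.5]: (625.2+459.4)/2 × 3 = 1626.9
  [5.5→6.5]: (459.4+414.6)/2 × 1 = 437.0
  [6.5→9.5]: (414.6+304.6)/2 × 3 = 1078.8
  Sum = 4929.725 ng/mL·hr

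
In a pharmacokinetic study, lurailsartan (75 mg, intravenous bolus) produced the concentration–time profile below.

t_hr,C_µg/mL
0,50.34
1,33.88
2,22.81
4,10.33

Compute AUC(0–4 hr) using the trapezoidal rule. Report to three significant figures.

AUC = 104 µg/mL·hr

Trapezoidal AUC_0→4:
  [0→1]: (50.34+33.88)/2 × 1 = 42.11
  [1→2]: (33.88+22.81)/2 × 1 = 28.345
  [2→4]: (22.81+10.33)/2 × 2 = 33.14
  Sum = 103.595 µg/mL·hr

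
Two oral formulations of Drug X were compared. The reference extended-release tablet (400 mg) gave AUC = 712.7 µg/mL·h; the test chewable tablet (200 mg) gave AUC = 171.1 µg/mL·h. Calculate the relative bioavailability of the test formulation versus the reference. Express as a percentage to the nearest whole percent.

F_rel = 48%

F_rel = (AUC_test/D_test) / (AUC_ref/D_ref)
      = (171.1/200) / (712.7/400)
      = 0.8555 / 1.78175 = 0.4801 = 48.01%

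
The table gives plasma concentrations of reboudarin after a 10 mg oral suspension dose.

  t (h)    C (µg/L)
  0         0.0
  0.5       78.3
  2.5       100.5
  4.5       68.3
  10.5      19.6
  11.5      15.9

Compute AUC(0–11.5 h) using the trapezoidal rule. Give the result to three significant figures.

AUC = 649 µg/L·h

Trapezoidal AUC_0→11.5:
  [0→0.5]: (0.0+78.3)/2 × 0.5 = 19.575
  [0.5→2.5]: (78.3+100.5)/2 × 2 = 178.8
  [2.5→4.5]: (100.5+68.3)/2 × 2 = 168.8
  [4.5→10.5]: (68.3+19.6)/2 × 6 = 263.7
  [10.5→11.5]: (19.6+15.9)/2 × 1 = 17.75
  Sum = 648.625 µg/L·h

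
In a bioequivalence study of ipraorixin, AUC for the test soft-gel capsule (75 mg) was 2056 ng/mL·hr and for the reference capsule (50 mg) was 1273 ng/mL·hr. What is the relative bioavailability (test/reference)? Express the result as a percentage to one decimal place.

F_rel = 107.7%

F_rel = (AUC_test/D_test) / (AUC_ref/D_ref)
      = (2056/75) / (1273/50)
      = 27.4133 / 25.46 = 1.0767 = 107.67%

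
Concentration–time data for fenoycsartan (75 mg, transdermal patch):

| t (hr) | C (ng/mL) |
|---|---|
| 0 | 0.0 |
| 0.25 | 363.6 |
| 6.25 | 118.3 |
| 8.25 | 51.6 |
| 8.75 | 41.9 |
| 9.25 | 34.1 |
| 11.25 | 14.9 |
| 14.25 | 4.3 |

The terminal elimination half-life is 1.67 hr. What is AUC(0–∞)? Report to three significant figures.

AUC = 1790 ng/mL·hr

Trapezoidal AUC_0→14.25:
  [0→0.25]: (0.0+363.6)/2 × 0.25 = 45.45
  [0.25→6.25]: (363.6+118.3)/2 × 6 = 1445.7
  [6.25→8.25]: (118.3+51.6)/2 × 2 = 169.9
  [8.25→8.75]: (51.6+41.9)/2 × 0.5 = 23.375
  [8.75→9.25]: (41.9+34.1)/2 × 0.5 = 19.0
  [9.25→11.25]: (34.1+14.9)/2 × 2 = 49.0
  [11.25→14.25]: (14.9+4.3)/2 × 3 = 28.8
  Sum = 1781.225 ng/mL·hr
k_e = ln2 / t½ = 0.693147 / 1.67 = 0.4151 hr^-1
Extrapolated tail: C_last / k_e = 4.3 / 0.4151 = 10.359
AUC_0→∞ = 1781.225 + 10.359 = 1791.584 ng/mL·hr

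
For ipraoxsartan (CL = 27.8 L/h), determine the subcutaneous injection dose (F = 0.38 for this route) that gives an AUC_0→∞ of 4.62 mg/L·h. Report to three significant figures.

Dose = CL × AUC_0→∞ / F
     = 27.8 × 4.62 / 0.38 = 337.989 mg

Dose = 338 mg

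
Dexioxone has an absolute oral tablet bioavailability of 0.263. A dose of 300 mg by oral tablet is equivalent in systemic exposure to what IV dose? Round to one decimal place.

D_iv = 78.9 mg

Systemic exposure from an extravascular dose = F × D_ev, so the equivalent IV dose is F × D_ev.
D_iv = F × D_ev = 0.263 × 300 = 78.9 mg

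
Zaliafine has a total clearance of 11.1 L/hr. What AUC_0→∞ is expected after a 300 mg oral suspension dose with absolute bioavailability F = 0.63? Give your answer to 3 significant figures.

AUC_0→∞ = F × Dose / CL
        = 0.63 × 300 / 11.1 = 17.027 mg/L·hr

AUC = 17.0 mg/L·hr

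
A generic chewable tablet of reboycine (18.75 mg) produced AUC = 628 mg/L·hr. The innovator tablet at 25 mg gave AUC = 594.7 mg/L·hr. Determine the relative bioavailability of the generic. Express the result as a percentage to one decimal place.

F_rel = 140.8%

F_rel = (AUC_test/D_test) / (AUC_ref/D_ref)
      = (628/18.75) / (594.7/25)
      = 33.4933 / 23.788 = 1.4080 = 140.80%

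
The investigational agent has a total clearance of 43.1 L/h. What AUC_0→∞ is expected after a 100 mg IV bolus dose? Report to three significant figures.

AUC_0→∞ = Dose_iv / CL
        = 100 / 43.1 = 2.32019 mg/L·h

AUC = 2.32 mg/L·h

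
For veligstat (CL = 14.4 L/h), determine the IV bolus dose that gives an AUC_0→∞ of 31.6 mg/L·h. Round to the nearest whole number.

Dose = 455 mg

Dose_iv = CL × AUC_0→∞
     = 14.4 × 31.6 = 455.04 mg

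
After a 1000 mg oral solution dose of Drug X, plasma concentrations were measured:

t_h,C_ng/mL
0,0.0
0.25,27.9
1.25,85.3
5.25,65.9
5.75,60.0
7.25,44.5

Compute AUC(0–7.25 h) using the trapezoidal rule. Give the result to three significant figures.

Trapezoidal AUC_0→7.25:
  [0→0.25]: (0.0+27.9)/2 × 0.25 = 3.4875
  [0.25→1.25]: (27.9+85.3)/2 × 1 = 56.6
  [1.25→5.25]: (85.3+65.9)/2 × 4 = 302.4
  [5.25→5.75]: (65.9+60.0)/2 × 0.5 = 31.475
  [5.75→7.25]: (60.0+44.5)/2 × 1.5 = 78.375
  Sum = 472.3375 ng/mL·h

AUC = 472 ng/mL·h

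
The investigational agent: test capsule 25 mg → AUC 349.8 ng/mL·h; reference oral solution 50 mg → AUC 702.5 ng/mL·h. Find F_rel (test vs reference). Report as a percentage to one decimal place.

F_rel = (AUC_test/D_test) / (AUC_ref/D_ref)
      = (349.8/25) / (702.5/50)
      = 13.992 / 14.05 = 0.9959 = 99.59%

F_rel = 99.6%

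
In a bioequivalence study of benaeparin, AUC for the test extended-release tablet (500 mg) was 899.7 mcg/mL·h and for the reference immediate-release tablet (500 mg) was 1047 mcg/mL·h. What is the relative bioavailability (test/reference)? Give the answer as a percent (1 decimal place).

F_rel = (AUC_test/D_test) / (AUC_ref/D_ref)
      = (899.7/500) / (1047/500)
      = 1.7994 / 2.094 = 0.8593 = 85.93%

F_rel = 85.9%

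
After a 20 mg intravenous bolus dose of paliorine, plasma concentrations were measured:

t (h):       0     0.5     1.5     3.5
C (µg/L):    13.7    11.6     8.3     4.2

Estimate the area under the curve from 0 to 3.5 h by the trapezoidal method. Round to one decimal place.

AUC = 28.8 µg/L·h

Trapezoidal AUC_0→3.5:
  [0→0.5]: (13.7+11.6)/2 × 0.5 = 6.325
  [0.5→1.5]: (11.6+8.3)/2 × 1 = 9.95
  [1.5→3.5]: (8.3+4.2)/2 × 2 = 12.5
  Sum = 28.775 µg/L·h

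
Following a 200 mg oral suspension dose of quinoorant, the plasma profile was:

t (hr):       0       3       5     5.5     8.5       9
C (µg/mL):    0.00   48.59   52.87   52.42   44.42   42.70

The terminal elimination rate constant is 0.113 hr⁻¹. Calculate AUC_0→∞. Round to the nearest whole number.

Trapezoidal AUC_0→9:
  [0→3]: (0.00+48.59)/2 × 3 = 72.885
  [3→5]: (48.59+52.87)/2 × 2 = 101.46
  [5→5.5]: (52.87+52.42)/2 × 0.5 = 26.3225
  [5.5→8.5]: (52.42+44.42)/2 × 3 = 145.26
  [8.5→9]: (44.42+42.70)/2 × 0.5 = 21.78
  Sum = 367.7075 µg/mL·hr
Extrapolated tail: C_last / k_e = 42.70 / 0.113 = 377.876
AUC_0→∞ = 367.7075 + 377.876 = 745.5835 µg/mL·hr

AUC = 746 µg/mL·hr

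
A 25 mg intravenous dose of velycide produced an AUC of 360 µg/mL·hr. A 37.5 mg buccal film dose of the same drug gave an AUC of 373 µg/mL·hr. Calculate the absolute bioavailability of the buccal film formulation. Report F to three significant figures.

F = (AUC_ev / D_ev) / (AUC_iv / D_iv)
  = (373/37.5) / (360/25)
  = 9.94667 / 14.4 = 0.6907

F = 0.691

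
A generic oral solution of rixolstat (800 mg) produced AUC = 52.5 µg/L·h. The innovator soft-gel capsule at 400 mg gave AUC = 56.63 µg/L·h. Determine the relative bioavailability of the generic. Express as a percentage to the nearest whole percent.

F_rel = (AUC_test/D_test) / (AUC_ref/D_ref)
      = (52.5/800) / (56.63/400)
      = 0.065625 / 0.141575 = 0.4635 = 46.35%

F_rel = 46%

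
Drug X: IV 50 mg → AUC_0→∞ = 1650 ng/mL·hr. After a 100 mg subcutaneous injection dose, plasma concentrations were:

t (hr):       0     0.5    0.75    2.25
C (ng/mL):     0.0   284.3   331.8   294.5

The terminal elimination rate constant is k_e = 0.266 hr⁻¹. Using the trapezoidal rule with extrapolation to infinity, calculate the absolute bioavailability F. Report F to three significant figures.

Trapezoidal AUC_0→2.25 (subcutaneous injection):
  [0→0.5]: (0.0+284.3)/2 × 0.5 = 71.075
  [0.5→0.75]: (284.3+331.8)/2 × 0.25 = 77.0125
  [0.75→2.25]: (331.8+294.5)/2 × 1.5 = 469.725
  Sum = 617.8125 ng/mL·hr
Tail: C_last/k_e = 294.5/0.266 = 1107.143
AUC_0→∞ (subcutaneous injection) = 617.8125 + 1107.143 = 1724.9555 ng/mL·hr
F = (AUC_ev/D_ev)/(AUC_iv/D_iv) = (1724.9555/100)/(1650/50) = 17.249555/33 = 0.5227

F = 0.523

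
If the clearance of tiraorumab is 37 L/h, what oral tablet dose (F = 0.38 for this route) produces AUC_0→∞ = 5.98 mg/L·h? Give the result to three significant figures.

Dose = CL × AUC_0→∞ / F
     = 37 × 5.98 / 0.38 = 582.263 mg

Dose = 582 mg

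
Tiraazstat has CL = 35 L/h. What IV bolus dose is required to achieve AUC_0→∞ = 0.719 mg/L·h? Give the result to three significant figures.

Dose_iv = CL × AUC_0→∞
     = 35 × 0.719 = 25.165 mg

Dose = 25.2 mg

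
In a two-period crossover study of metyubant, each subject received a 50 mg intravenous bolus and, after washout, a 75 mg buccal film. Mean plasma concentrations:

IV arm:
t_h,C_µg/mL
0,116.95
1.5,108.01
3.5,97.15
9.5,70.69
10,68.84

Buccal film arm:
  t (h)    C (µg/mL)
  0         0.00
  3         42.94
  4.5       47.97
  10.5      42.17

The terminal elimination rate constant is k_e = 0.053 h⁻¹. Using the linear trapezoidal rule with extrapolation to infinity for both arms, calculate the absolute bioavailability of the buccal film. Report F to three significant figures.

Trapezoidal AUC_0→10 (IV):
  [0→1.5]: (116.95+108.01)/2 × 1.5 = 168.72
  [1.5→3.5]: (108.01+97.15)/2 × 2 = 205.16
  [3.5→9.5]: (97.15+70.69)/2 × 6 = 503.52
  [9.5→10]: (70.69+68.84)/2 × 0.5 = 34.8825
  Sum = 912.2825 µg/mL·h
IV tail: 68.84/0.053 = 1298.868; AUC_iv,0→∞ = 912.2825 + 1298.868 = 2211.1505 µg/mL·h
Trapezoidal AUC_0→10.5 (buccal film):
  [0→3]: (0.00+42.94)/2 × 3 = 64.41
  [3→4.5]: (42.94+47.97)/2 × 1.5 = 68.1825
  [4.5→10.5]: (47.97+42.17)/2 × 6 = 270.42
  Sum = 403.0125 µg/mL·h
buccal film tail: 42.17/0.053 = 795.660; AUC_ev,0→∞ = 403.0125 + 795.660 = 1198.6725 µg/mL·h
F = (AUC_ev/D_ev)/(AUC_iv/D_iv) = (1198.6725/75)/(2211.1505/50) = 15.9823/44.22301 = 0.3614

F = 0.361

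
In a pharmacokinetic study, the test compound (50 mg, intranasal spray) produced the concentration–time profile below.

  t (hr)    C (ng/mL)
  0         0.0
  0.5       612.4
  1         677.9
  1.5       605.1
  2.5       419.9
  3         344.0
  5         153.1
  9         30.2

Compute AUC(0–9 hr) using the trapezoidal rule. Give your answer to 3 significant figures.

Trapezoidal AUC_0→9:
  [0→0.5]: (0.0+612.4)/2 × 0.5 = 153.1
  [0.5→1]: (612.4+677.9)/2 × 0.5 = 322.575
  [1→1.5]: (677.9+605.1)/2 × 0.5 = 320.75
  [1.5→2.5]: (605.1+419.9)/2 × 1 = 512.5
  [2.5→3]: (419.9+344.0)/2 × 0.5 = 190.975
  [3→5]: (344.0+153.1)/2 × 2 = 497.1
  [5→9]: (153.1+30.2)/2 × 4 = 366.6
  Sum = 2363.6 ng/mL·hr

AUC = 2360 ng/mL·hr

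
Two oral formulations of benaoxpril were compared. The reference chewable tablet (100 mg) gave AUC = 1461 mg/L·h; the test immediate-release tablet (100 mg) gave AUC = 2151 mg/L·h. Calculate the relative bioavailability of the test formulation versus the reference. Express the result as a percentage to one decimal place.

F_rel = (AUC_test/D_test) / (AUC_ref/D_ref)
      = (2151/100) / (1461/100)
      = 21.51 / 14.61 = 1.4723 = 147.23%

F_rel = 147.2%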